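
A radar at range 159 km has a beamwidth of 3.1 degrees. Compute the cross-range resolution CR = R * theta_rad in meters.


BW_rad = 0.054105207
CR = 159000 * 0.054105207 = 8602.7 m

8602.7 m


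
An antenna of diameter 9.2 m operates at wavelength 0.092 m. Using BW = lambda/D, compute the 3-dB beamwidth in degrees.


BW_rad = 0.092 / 9.2 = 0.01
BW_deg = 0.57 degrees

0.57 degrees


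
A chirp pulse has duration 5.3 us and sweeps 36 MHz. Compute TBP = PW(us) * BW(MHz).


TBP = 5.3 * 36 = 190.8

190.8


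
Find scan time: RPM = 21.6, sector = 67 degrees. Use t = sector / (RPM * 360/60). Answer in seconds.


t = 67 / (21.6 * 360) * 60 = 0.52 s

0.52 s


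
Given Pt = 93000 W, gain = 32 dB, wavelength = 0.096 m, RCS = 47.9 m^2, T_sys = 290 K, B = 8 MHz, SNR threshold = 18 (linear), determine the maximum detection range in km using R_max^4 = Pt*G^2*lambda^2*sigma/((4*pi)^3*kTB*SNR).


G_lin = 10^(32/10) = 1584.893192
R^4 = 93000 * 1584.893192^2 * 0.096^2 * 47.9 / ((4*pi)^3 * 1.38e-23 * 290 * 8000000.0 * 18)
R^4 = 9.01762e19 m^4
R_max = (9.01762e19)^(1/4) = 97448.0 m = 97.4 km

97.4 km


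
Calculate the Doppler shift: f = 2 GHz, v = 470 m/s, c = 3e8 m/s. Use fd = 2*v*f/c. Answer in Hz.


fd = 2 * 470 * 2000000000.0 / 3e8 = 6266.7 Hz

6266.7 Hz


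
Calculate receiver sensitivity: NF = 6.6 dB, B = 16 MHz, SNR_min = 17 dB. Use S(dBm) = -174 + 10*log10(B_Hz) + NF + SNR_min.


10*log10(16000000.0) = 72.04
S = -174 + 72.04 + 6.6 + 17 = -78.4 dBm

-78.4 dBm


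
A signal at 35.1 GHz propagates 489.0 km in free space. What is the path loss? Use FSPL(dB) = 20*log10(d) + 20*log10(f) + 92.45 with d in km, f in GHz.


20*log10(489.0) = 53.79
20*log10(35.1) = 30.91
FSPL = 177.1 dB

177.1 dB


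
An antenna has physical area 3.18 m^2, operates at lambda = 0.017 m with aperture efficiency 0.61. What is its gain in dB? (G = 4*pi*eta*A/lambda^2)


G_linear = 4*pi*0.61*3.18/0.017^2 = 84346.87
G_dB = 10*log10(84346.87) = 49.3 dB

49.3 dB


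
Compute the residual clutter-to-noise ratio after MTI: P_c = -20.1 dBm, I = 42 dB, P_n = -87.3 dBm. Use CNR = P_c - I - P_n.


CNR = -20.1 - 42 - (-87.3) = 25.2 dB

25.2 dB


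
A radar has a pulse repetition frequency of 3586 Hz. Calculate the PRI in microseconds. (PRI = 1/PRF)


PRI = 1/3586 = 0.0002788622 s = 278.9 us

278.9 us


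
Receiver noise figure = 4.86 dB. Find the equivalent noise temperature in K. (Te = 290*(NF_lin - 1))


NF_lin = 10^(4.86/10) = 3.061963
Te = 290 * (3.061963 - 1) = 598.0 K

598.0 K


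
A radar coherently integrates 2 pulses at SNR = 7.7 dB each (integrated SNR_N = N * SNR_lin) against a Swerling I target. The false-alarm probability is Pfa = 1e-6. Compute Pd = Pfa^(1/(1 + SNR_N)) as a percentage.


SNR_lin = 10^(7.7/10) = 5.88844
SNR_N = 2 * 5.88844 = 11.77688
1/(1 + SNR_N) = 1/12.77688 = 0.0782664
Pd = (1e-6)^0.0782664 = 0.33916
Pd = 33.9%

33.9%


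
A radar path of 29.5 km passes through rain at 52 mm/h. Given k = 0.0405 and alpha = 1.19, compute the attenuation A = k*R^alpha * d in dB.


gamma = 0.0405 * 52^1.19 = 4.461686 dB/km
A = 4.461686 * 29.5 = 131.62 dB

131.62 dB


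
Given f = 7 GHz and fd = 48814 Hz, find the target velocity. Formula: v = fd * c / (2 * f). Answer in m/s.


v = 48814 * 3e8 / (2 * 7000000000.0) = 1046.0 m/s

1046.0 m/s


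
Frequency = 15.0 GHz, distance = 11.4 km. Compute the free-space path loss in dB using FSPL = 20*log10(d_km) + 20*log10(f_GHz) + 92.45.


20*log10(11.4) = 21.14
20*log10(15.0) = 23.52
FSPL = 137.1 dB

137.1 dB


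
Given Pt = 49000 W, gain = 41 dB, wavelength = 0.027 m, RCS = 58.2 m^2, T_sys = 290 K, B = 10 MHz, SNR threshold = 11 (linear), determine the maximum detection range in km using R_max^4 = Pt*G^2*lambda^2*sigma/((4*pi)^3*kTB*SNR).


G_lin = 10^(41/10) = 12589.254118
R^4 = 49000 * 12589.254118^2 * 0.027^2 * 58.2 / ((4*pi)^3 * 1.38e-23 * 290 * 10000000.0 * 11)
R^4 = 3.77179e20 m^4
R_max = (3.77179e20)^(1/4) = 139359.6 m = 139.4 km

139.4 km


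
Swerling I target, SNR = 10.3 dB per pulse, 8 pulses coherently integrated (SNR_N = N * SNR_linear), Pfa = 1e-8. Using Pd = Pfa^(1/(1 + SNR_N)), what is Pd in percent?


SNR_lin = 10^(10.3/10) = 10.71519
SNR_N = 8 * 10.71519 = 85.72152
1/(1 + SNR_N) = 1/86.72152 = 0.0115312
Pd = (1e-8)^0.0115312 = 0.80863
Pd = 80.9%

80.9%


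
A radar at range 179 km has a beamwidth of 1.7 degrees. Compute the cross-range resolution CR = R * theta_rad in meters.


BW_rad = 0.029670597
CR = 179000 * 0.029670597 = 5311.0 m

5311.0 m


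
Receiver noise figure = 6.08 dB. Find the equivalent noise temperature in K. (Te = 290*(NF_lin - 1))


NF_lin = 10^(6.08/10) = 4.055085
Te = 290 * (4.055085 - 1) = 886.0 K

886.0 K


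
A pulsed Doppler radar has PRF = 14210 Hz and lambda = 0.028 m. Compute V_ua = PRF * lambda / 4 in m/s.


V_ua = 14210 * 0.028 / 4 = 99.5 m/s

99.5 m/s


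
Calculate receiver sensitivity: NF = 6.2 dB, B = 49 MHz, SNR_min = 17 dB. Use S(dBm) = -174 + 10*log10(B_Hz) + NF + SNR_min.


10*log10(49000000.0) = 76.9
S = -174 + 76.9 + 6.2 + 17 = -73.9 dBm

-73.9 dBm


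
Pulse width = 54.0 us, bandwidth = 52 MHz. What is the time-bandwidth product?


TBP = 54.0 * 52 = 2808.0

2808.0


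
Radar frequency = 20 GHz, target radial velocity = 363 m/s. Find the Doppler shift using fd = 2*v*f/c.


fd = 2 * 363 * 20000000000.0 / 3e8 = 48400.0 Hz

48400.0 Hz


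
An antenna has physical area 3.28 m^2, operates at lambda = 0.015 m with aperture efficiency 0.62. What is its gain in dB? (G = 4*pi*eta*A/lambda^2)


G_linear = 4*pi*0.62*3.28/0.015^2 = 113577.65
G_dB = 10*log10(113577.65) = 50.6 dB

50.6 dB


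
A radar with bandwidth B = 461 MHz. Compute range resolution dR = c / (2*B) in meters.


dR = 3e8 / (2 * 461000000.0) = 0.33 m

0.33 m


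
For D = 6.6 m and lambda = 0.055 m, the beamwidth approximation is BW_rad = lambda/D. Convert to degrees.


BW_rad = 0.055 / 6.6 = 0.008333
BW_deg = 0.48 degrees

0.48 degrees


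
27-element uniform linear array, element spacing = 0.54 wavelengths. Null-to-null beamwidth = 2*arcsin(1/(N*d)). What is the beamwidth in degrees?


1/(N*d) = 1/(27*0.54) = 0.068587
BW = 2*arcsin(0.068587) = 7.9 degrees

7.9 degrees


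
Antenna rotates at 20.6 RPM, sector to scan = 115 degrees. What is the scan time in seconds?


t = 115 / (20.6 * 360) * 60 = 0.93 s

0.93 s


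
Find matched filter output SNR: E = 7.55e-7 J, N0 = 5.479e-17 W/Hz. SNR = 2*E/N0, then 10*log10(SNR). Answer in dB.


SNR_lin = 2 * 7.55e-7 / 5.479e-17 = 2.756e10
SNR_dB = 10*log10(2.756e10) = 104.4 dB

104.4 dB


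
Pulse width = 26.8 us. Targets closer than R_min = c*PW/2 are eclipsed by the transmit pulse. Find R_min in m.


R_min = 3e8 * 26.8e-6 / 2 = 4020.0 m

4020.0 m


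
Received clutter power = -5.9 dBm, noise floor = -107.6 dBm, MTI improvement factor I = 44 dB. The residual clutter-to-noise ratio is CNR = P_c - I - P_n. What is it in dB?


CNR = -5.9 - 44 - (-107.6) = 57.7 dB

57.7 dB


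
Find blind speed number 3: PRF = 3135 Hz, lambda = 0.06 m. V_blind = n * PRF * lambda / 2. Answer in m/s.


V_blind = 3 * 3135 * 0.06 / 2 = 282.2 m/s

282.2 m/s


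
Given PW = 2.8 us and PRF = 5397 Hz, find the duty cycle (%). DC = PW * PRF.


DC = 2.8e-6 * 5397 * 100 = 1.51%

1.51%


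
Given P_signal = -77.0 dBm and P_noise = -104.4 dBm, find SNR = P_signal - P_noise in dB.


SNR = -77.0 - (-104.4) = 27.4 dB

27.4 dB


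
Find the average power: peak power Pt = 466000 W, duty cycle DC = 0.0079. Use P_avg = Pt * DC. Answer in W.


P_avg = 466000 * 0.0079 = 3681.4 W

3681.4 W


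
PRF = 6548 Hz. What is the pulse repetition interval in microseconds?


PRI = 1/6548 = 0.0001527184 s = 152.7 us

152.7 us


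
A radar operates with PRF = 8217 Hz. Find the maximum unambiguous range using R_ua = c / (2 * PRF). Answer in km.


R_ua = 3e8 / (2 * 8217) = 18254.8 m = 18.3 km

18.3 km


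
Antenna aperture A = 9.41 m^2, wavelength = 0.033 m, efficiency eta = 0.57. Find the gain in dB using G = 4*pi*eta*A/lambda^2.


G_linear = 4*pi*0.57*9.41/0.033^2 = 61893.7
G_dB = 10*log10(61893.7) = 47.9 dB

47.9 dB


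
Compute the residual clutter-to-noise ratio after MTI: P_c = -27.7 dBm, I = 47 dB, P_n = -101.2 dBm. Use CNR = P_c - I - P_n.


CNR = -27.7 - 47 - (-101.2) = 26.5 dB

26.5 dB


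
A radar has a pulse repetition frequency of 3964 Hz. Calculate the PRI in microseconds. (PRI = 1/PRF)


PRI = 1/3964 = 0.0002522704 s = 252.3 us

252.3 us


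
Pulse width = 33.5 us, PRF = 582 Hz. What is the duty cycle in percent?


DC = 33.5e-6 * 582 * 100 = 1.95%

1.95%


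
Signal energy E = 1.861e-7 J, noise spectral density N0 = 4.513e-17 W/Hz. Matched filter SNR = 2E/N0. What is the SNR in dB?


SNR_lin = 2 * 1.861e-7 / 4.513e-17 = 8.247e9
SNR_dB = 10*log10(8.247e9) = 99.2 dB

99.2 dB


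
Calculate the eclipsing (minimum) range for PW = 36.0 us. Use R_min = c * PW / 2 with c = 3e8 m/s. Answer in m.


R_min = 3e8 * 36.0e-6 / 2 = 5400.0 m

5400.0 m


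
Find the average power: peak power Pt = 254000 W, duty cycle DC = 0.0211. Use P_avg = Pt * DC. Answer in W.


P_avg = 254000 * 0.0211 = 5359.4 W

5359.4 W


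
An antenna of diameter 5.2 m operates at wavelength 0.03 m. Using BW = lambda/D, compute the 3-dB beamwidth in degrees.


BW_rad = 0.03 / 5.2 = 0.005769
BW_deg = 0.33 degrees

0.33 degrees


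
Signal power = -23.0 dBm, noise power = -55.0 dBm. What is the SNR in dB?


SNR = -23.0 - (-55.0) = 32.0 dB

32.0 dB


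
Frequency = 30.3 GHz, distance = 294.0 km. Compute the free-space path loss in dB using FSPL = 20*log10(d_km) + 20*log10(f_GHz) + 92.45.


20*log10(294.0) = 49.37
20*log10(30.3) = 29.63
FSPL = 171.4 dB

171.4 dB


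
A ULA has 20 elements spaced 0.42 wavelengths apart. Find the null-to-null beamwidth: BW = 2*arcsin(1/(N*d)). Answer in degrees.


1/(N*d) = 1/(20*0.42) = 0.119048
BW = 2*arcsin(0.119048) = 13.7 degrees

13.7 degrees


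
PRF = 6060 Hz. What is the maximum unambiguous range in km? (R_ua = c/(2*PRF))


R_ua = 3e8 / (2 * 6060) = 24752.5 m = 24.8 km

24.8 km


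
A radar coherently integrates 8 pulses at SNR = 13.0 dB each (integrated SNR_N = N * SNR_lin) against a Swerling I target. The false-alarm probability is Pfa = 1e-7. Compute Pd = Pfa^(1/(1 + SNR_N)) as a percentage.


SNR_lin = 10^(13.0/10) = 19.95262
SNR_N = 8 * 19.95262 = 159.62096
1/(1 + SNR_N) = 1/160.62096 = 0.0062258
Pd = (1e-7)^0.0062258 = 0.90452
Pd = 90.5%

90.5%


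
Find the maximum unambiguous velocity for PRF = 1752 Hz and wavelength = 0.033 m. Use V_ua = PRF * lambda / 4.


V_ua = 1752 * 0.033 / 4 = 14.5 m/s

14.5 m/s


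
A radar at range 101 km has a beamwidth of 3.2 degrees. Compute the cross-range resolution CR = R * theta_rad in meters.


BW_rad = 0.055850536
CR = 101000 * 0.055850536 = 5640.9 m

5640.9 m


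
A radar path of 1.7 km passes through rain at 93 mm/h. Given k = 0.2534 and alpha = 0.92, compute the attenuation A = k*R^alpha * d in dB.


gamma = 0.2534 * 93^0.92 = 16.398757 dB/km
A = 16.398757 * 1.7 = 27.88 dB

27.88 dB


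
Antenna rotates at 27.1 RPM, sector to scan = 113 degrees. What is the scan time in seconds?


t = 113 / (27.1 * 360) * 60 = 0.69 s

0.69 s


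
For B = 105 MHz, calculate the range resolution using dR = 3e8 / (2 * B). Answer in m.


dR = 3e8 / (2 * 105000000.0) = 1.43 m

1.43 m


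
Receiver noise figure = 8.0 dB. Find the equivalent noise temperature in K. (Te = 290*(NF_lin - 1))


NF_lin = 10^(8.0/10) = 6.309573
Te = 290 * (6.309573 - 1) = 1539.8 K

1539.8 K


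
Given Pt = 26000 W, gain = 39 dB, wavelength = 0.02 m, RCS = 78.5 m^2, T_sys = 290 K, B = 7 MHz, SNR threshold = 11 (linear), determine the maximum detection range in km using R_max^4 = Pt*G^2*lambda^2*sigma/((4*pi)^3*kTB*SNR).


G_lin = 10^(39/10) = 7943.282347
R^4 = 26000 * 7943.282347^2 * 0.02^2 * 78.5 / ((4*pi)^3 * 1.38e-23 * 290 * 7000000.0 * 11)
R^4 = 8.42375e19 m^4
R_max = (8.42375e19)^(1/4) = 95802.4 m = 95.8 km

95.8 km


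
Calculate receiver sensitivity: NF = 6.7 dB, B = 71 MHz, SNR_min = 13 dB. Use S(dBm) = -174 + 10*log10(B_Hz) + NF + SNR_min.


10*log10(71000000.0) = 78.51
S = -174 + 78.51 + 6.7 + 13 = -75.8 dBm

-75.8 dBm


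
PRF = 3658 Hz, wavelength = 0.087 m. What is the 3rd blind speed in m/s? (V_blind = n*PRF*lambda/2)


V_blind = 3 * 3658 * 0.087 / 2 = 477.4 m/s

477.4 m/s


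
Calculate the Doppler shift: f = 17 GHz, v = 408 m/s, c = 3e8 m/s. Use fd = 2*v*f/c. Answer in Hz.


fd = 2 * 408 * 17000000000.0 / 3e8 = 46240.0 Hz

46240.0 Hz


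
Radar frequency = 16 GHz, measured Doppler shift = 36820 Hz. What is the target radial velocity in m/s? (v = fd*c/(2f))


v = 36820 * 3e8 / (2 * 16000000000.0) = 345.2 m/s

345.2 m/s


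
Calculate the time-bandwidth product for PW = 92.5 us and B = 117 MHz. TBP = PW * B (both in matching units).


TBP = 92.5 * 117 = 10822.5

10822.5


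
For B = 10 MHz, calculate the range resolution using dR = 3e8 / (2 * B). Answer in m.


dR = 3e8 / (2 * 10000000.0) = 15.0 m

15.0 m


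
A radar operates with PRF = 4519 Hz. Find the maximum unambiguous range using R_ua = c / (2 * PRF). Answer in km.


R_ua = 3e8 / (2 * 4519) = 33193.2 m = 33.2 km

33.2 km


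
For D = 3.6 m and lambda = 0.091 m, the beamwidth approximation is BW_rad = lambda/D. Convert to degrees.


BW_rad = 0.091 / 3.6 = 0.025278
BW_deg = 1.45 degrees

1.45 degrees


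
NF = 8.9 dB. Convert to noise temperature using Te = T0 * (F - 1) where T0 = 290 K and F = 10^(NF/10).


NF_lin = 10^(8.9/10) = 7.762471
Te = 290 * (7.762471 - 1) = 1961.1 K

1961.1 K


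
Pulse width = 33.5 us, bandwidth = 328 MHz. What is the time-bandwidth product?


TBP = 33.5 * 328 = 10988.0

10988.0


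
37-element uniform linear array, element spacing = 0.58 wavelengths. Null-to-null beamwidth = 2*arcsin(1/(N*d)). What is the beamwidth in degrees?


1/(N*d) = 1/(37*0.58) = 0.046598
BW = 2*arcsin(0.046598) = 5.3 degrees

5.3 degrees


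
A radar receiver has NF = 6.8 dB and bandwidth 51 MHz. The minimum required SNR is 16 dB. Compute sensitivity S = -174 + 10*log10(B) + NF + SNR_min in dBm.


10*log10(51000000.0) = 77.08
S = -174 + 77.08 + 6.8 + 16 = -74.1 dBm

-74.1 dBm


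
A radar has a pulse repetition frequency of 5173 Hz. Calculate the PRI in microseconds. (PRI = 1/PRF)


PRI = 1/5173 = 0.0001933114 s = 193.3 us

193.3 us


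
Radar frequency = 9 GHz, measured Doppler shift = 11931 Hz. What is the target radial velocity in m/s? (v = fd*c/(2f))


v = 11931 * 3e8 / (2 * 9000000000.0) = 198.9 m/s

198.9 m/s


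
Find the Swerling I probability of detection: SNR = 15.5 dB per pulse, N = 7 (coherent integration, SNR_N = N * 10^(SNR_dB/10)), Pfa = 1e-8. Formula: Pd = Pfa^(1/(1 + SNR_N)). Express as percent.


SNR_lin = 10^(15.5/10) = 35.48134
SNR_N = 7 * 35.48134 = 248.36938
1/(1 + SNR_N) = 1/249.36938 = 0.0040101
Pd = (1e-8)^0.0040101 = 0.92879
Pd = 92.9%

92.9%


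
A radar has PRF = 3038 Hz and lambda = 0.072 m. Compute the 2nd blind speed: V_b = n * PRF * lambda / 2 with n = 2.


V_blind = 2 * 3038 * 0.072 / 2 = 218.7 m/s

218.7 m/s


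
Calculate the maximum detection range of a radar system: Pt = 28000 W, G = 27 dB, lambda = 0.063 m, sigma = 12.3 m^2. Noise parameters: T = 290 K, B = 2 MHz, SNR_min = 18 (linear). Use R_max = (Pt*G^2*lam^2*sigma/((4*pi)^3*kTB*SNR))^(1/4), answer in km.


G_lin = 10^(27/10) = 501.187234
R^4 = 28000 * 501.187234^2 * 0.063^2 * 12.3 / ((4*pi)^3 * 1.38e-23 * 290 * 2000000.0 * 18)
R^4 = 1.20098e18 m^4
R_max = (1.20098e18)^(1/4) = 33104.3 m = 33.1 km

33.1 km


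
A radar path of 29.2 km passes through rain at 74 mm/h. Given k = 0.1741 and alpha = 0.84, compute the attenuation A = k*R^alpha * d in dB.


gamma = 0.1741 * 74^0.84 = 6.470732 dB/km
A = 6.470732 * 29.2 = 188.95 dB

188.95 dB


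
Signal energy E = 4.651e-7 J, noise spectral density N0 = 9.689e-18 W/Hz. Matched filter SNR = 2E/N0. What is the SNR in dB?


SNR_lin = 2 * 4.651e-7 / 9.689e-18 = 9.601e10
SNR_dB = 10*log10(9.601e10) = 109.8 dB

109.8 dB


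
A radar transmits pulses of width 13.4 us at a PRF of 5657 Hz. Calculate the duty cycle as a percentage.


DC = 13.4e-6 * 5657 * 100 = 7.58%

7.58%


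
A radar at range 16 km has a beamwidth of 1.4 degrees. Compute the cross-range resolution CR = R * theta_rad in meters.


BW_rad = 0.02443461
CR = 16000 * 0.02443461 = 391.0 m

391.0 m


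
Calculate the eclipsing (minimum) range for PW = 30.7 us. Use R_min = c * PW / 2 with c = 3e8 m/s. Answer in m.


R_min = 3e8 * 30.7e-6 / 2 = 4605.0 m

4605.0 m


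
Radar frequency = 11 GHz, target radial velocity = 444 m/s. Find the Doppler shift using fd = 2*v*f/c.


fd = 2 * 444 * 11000000000.0 / 3e8 = 32560.0 Hz

32560.0 Hz


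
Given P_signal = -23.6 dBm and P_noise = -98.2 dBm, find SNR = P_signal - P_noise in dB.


SNR = -23.6 - (-98.2) = 74.6 dB

74.6 dB


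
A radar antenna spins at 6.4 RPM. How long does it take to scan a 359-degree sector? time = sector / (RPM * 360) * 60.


t = 359 / (6.4 * 360) * 60 = 9.35 s

9.35 s


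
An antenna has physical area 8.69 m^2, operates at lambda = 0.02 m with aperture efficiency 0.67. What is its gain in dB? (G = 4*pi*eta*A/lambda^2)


G_linear = 4*pi*0.67*8.69/0.02^2 = 182912.95
G_dB = 10*log10(182912.95) = 52.6 dB

52.6 dB


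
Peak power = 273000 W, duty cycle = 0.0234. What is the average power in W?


P_avg = 273000 * 0.0234 = 6388.2 W

6388.2 W


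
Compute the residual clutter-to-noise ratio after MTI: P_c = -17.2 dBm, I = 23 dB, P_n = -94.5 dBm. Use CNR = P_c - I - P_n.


CNR = -17.2 - 23 - (-94.5) = 54.3 dB

54.3 dB


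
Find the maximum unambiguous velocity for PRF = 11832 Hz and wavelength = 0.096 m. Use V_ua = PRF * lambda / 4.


V_ua = 11832 * 0.096 / 4 = 284.0 m/s

284.0 m/s


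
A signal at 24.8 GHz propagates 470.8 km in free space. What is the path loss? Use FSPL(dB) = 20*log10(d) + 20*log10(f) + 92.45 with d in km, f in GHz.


20*log10(470.8) = 53.46
20*log10(24.8) = 27.89
FSPL = 173.8 dB

173.8 dB


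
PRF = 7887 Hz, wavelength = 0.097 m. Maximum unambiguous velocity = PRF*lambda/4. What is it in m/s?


V_ua = 7887 * 0.097 / 4 = 191.3 m/s

191.3 m/s


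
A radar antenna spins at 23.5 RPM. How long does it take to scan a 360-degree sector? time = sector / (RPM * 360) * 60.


t = 360 / (23.5 * 360) * 60 = 2.55 s

2.55 s


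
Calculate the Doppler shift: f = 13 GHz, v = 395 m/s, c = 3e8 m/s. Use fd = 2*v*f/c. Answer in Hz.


fd = 2 * 395 * 13000000000.0 / 3e8 = 34233.3 Hz

34233.3 Hz


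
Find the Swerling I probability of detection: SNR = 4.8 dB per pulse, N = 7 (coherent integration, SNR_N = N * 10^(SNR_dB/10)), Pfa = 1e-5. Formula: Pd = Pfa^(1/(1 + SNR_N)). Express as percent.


SNR_lin = 10^(4.8/10) = 3.01995
SNR_N = 7 * 3.01995 = 21.13965
1/(1 + SNR_N) = 1/22.13965 = 0.0451678
Pd = (1e-5)^0.0451678 = 0.59451
Pd = 59.5%

59.5%


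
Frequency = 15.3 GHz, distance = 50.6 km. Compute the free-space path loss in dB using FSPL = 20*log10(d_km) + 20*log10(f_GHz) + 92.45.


20*log10(50.6) = 34.08
20*log10(15.3) = 23.69
FSPL = 150.2 dB

150.2 dB


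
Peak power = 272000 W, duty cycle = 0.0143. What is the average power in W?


P_avg = 272000 * 0.0143 = 3889.6 W

3889.6 W


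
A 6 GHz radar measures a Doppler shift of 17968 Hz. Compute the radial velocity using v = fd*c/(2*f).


v = 17968 * 3e8 / (2 * 6000000000.0) = 449.2 m/s

449.2 m/s


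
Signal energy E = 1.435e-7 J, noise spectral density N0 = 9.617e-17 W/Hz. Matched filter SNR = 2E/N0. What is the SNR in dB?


SNR_lin = 2 * 1.435e-7 / 9.617e-17 = 2.984e9
SNR_dB = 10*log10(2.984e9) = 94.7 dB

94.7 dB


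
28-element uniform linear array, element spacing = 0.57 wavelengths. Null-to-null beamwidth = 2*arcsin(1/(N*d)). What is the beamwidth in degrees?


1/(N*d) = 1/(28*0.57) = 0.062657
BW = 2*arcsin(0.062657) = 7.2 degrees

7.2 degrees


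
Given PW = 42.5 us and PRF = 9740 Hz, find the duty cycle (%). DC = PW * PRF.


DC = 42.5e-6 * 9740 * 100 = 41.4%

41.4%


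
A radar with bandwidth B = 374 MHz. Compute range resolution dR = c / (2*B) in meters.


dR = 3e8 / (2 * 374000000.0) = 0.4 m

0.4 m


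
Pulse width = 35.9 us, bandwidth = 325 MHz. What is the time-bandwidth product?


TBP = 35.9 * 325 = 11667.5

11667.5


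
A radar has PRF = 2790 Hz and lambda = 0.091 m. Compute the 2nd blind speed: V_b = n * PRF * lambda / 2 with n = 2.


V_blind = 2 * 2790 * 0.091 / 2 = 253.9 m/s

253.9 m/s


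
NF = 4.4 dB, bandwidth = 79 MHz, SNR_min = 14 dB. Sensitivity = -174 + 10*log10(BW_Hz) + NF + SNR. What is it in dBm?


10*log10(79000000.0) = 78.98
S = -174 + 78.98 + 4.4 + 14 = -76.6 dBm

-76.6 dBm


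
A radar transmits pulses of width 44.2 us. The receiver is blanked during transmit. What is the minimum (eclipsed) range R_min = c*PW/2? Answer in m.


R_min = 3e8 * 44.2e-6 / 2 = 6630.0 m

6630.0 m


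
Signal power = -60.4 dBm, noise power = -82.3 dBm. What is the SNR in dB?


SNR = -60.4 - (-82.3) = 21.9 dB

21.9 dB


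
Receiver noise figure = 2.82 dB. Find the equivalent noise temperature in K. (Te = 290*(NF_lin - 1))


NF_lin = 10^(2.82/10) = 1.914256
Te = 290 * (1.914256 - 1) = 265.1 K

265.1 K


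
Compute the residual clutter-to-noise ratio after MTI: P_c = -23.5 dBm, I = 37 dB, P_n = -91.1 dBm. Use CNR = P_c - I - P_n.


CNR = -23.5 - 37 - (-91.1) = 30.6 dB

30.6 dB


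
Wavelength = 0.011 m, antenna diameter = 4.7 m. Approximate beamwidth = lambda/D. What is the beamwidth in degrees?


BW_rad = 0.011 / 4.7 = 0.00234
BW_deg = 0.13 degrees

0.13 degrees


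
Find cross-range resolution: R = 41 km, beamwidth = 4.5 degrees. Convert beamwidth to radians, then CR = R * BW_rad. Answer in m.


BW_rad = 0.078539816
CR = 41000 * 0.078539816 = 3220.1 m

3220.1 m


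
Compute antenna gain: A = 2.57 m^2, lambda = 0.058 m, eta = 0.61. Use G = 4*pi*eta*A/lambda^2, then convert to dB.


G_linear = 4*pi*0.61*2.57/0.058^2 = 5856.21
G_dB = 10*log10(5856.21) = 37.7 dB

37.7 dB


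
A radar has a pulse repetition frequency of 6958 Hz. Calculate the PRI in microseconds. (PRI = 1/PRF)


PRI = 1/6958 = 0.0001437195 s = 143.7 us

143.7 us


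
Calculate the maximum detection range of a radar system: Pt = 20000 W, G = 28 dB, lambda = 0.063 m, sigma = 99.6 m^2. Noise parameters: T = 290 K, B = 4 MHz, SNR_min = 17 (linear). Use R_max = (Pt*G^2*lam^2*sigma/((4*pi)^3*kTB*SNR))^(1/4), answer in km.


G_lin = 10^(28/10) = 630.957344
R^4 = 20000 * 630.957344^2 * 0.063^2 * 99.6 / ((4*pi)^3 * 1.38e-23 * 290 * 4000000.0 * 17)
R^4 = 5.82847e18 m^4
R_max = (5.82847e18)^(1/4) = 49134.7 m = 49.1 km

49.1 km


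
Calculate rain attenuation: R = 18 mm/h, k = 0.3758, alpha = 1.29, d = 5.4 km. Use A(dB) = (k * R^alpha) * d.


gamma = 0.3758 * 18^1.29 = 15.640776 dB/km
A = 15.640776 * 5.4 = 84.46 dB

84.46 dB


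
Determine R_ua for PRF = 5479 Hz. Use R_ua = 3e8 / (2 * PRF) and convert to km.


R_ua = 3e8 / (2 * 5479) = 27377.3 m = 27.4 km

27.4 km


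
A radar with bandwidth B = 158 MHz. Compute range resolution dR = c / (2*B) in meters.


dR = 3e8 / (2 * 158000000.0) = 0.95 m

0.95 m


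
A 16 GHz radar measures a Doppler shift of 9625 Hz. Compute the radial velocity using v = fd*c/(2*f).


v = 9625 * 3e8 / (2 * 16000000000.0) = 90.2 m/s

90.2 m/s


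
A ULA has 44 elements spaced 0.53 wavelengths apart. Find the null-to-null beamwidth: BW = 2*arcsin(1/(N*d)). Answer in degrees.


1/(N*d) = 1/(44*0.53) = 0.042882
BW = 2*arcsin(0.042882) = 4.9 degrees

4.9 degrees


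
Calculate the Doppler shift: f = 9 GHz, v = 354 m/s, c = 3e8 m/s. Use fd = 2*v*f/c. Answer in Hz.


fd = 2 * 354 * 9000000000.0 / 3e8 = 21240.0 Hz

21240.0 Hz


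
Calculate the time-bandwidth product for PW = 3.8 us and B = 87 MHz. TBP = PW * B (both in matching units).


TBP = 3.8 * 87 = 330.6

330.6


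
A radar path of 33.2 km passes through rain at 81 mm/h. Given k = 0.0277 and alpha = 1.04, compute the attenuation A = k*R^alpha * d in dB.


gamma = 0.0277 * 81^1.04 = 2.674879 dB/km
A = 2.674879 * 33.2 = 88.81 dB

88.81 dB


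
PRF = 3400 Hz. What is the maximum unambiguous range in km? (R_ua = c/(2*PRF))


R_ua = 3e8 / (2 * 3400) = 44117.6 m = 44.1 km

44.1 km


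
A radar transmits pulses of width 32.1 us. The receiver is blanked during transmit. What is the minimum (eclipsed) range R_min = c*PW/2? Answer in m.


R_min = 3e8 * 32.1e-6 / 2 = 4815.0 m

4815.0 m


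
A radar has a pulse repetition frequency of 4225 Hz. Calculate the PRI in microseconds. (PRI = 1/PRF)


PRI = 1/4225 = 0.0002366864 s = 236.7 us

236.7 us


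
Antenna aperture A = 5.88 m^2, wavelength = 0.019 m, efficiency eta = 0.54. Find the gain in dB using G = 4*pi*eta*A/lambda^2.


G_linear = 4*pi*0.54*5.88/0.019^2 = 110528.37
G_dB = 10*log10(110528.37) = 50.4 dB

50.4 dB


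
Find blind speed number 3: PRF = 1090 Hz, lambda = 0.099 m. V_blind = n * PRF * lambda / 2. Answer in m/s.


V_blind = 3 * 1090 * 0.099 / 2 = 161.9 m/s

161.9 m/s


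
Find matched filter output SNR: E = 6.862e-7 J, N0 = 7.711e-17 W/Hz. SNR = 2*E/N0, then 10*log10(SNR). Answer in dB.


SNR_lin = 2 * 6.862e-7 / 7.711e-17 = 1.78e10
SNR_dB = 10*log10(1.78e10) = 102.5 dB

102.5 dB


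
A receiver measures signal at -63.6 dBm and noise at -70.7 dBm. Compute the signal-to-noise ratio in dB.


SNR = -63.6 - (-70.7) = 7.1 dB

7.1 dB


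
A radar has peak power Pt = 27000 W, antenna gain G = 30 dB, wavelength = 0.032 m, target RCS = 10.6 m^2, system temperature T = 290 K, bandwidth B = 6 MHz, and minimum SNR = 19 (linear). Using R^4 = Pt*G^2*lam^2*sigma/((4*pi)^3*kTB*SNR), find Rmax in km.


G_lin = 10^(30/10) = 1000.0
R^4 = 27000 * 1000.0^2 * 0.032^2 * 10.6 / ((4*pi)^3 * 1.38e-23 * 290 * 6000000.0 * 19)
R^4 = 3.23711e17 m^4
R_max = (3.23711e17)^(1/4) = 23852.8 m = 23.9 km

23.9 km


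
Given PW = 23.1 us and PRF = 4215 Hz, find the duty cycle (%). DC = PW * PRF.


DC = 23.1e-6 * 4215 * 100 = 9.74%

9.74%


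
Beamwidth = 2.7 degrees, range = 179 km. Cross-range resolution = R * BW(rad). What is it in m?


BW_rad = 0.04712389
CR = 179000 * 0.04712389 = 8435.2 m

8435.2 m


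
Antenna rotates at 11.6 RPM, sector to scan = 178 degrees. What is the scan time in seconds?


t = 178 / (11.6 * 360) * 60 = 2.56 s

2.56 s


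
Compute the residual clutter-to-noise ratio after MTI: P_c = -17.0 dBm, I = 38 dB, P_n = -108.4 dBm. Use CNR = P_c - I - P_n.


CNR = -17.0 - 38 - (-108.4) = 53.4 dB

53.4 dB


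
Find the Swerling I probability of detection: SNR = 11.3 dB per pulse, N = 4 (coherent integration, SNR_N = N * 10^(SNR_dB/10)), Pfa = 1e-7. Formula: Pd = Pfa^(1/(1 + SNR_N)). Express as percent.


SNR_lin = 10^(11.3/10) = 13.48963
SNR_N = 4 * 13.48963 = 53.95852
1/(1 + SNR_N) = 1/54.95852 = 0.0181955
Pd = (1e-7)^0.0181955 = 0.74582
Pd = 74.6%

74.6%


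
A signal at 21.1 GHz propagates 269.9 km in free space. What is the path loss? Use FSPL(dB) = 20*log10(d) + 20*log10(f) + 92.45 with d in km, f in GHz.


20*log10(269.9) = 48.62
20*log10(21.1) = 26.49
FSPL = 167.6 dB

167.6 dB


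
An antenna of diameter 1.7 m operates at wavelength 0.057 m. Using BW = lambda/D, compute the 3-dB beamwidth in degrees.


BW_rad = 0.057 / 1.7 = 0.033529
BW_deg = 1.92 degrees

1.92 degrees


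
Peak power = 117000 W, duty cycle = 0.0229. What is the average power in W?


P_avg = 117000 * 0.0229 = 2679.3 W

2679.3 W


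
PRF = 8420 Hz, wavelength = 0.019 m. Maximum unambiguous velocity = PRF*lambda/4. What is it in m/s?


V_ua = 8420 * 0.019 / 4 = 40.0 m/s

40.0 m/s


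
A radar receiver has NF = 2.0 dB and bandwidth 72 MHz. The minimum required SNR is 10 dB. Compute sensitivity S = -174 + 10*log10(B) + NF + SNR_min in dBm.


10*log10(72000000.0) = 78.57
S = -174 + 78.57 + 2.0 + 10 = -83.4 dBm

-83.4 dBm


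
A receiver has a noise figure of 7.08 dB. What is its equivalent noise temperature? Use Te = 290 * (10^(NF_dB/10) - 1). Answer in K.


NF_lin = 10^(7.08/10) = 5.10505
Te = 290 * (5.10505 - 1) = 1190.5 K

1190.5 K


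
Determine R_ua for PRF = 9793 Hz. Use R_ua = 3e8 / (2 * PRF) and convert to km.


R_ua = 3e8 / (2 * 9793) = 15317.1 m = 15.3 km

15.3 km


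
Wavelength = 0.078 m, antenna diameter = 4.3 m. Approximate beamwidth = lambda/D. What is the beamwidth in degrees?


BW_rad = 0.078 / 4.3 = 0.01814
BW_deg = 1.04 degrees

1.04 degrees


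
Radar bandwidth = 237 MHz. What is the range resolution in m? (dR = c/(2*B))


dR = 3e8 / (2 * 237000000.0) = 0.63 m

0.63 m


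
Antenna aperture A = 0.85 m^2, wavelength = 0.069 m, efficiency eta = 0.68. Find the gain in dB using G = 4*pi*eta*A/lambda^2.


G_linear = 4*pi*0.68*0.85/0.069^2 = 1525.6
G_dB = 10*log10(1525.6) = 31.8 dB

31.8 dB


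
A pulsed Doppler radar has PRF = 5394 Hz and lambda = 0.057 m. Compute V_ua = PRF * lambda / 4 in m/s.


V_ua = 5394 * 0.057 / 4 = 76.9 m/s

76.9 m/s


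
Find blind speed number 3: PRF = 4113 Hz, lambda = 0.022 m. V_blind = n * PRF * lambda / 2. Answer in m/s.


V_blind = 3 * 4113 * 0.022 / 2 = 135.7 m/s

135.7 m/s


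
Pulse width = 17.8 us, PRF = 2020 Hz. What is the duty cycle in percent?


DC = 17.8e-6 * 2020 * 100 = 3.6%

3.6%


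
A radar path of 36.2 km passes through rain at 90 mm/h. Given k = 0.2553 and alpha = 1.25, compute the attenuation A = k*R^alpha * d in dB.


gamma = 0.2553 * 90^1.25 = 70.770775 dB/km
A = 70.770775 * 36.2 = 2561.9 dB

2561.9 dB


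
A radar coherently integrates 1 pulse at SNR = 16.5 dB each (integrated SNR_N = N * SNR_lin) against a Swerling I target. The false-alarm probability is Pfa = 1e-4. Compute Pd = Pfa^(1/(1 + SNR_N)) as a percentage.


SNR_lin = 10^(16.5/10) = 44.66836
SNR_N = 1 * 44.66836 = 44.66836
1/(1 + SNR_N) = 1/45.66836 = 0.021897
Pd = (1e-4)^0.021897 = 0.81736
Pd = 81.7%

81.7%


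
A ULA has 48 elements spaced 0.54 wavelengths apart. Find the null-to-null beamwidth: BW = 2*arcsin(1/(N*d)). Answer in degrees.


1/(N*d) = 1/(48*0.54) = 0.03858
BW = 2*arcsin(0.03858) = 4.4 degrees

4.4 degrees


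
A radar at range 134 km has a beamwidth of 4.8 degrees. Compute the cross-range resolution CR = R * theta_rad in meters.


BW_rad = 0.083775804
CR = 134000 * 0.083775804 = 11226.0 m

11226.0 m


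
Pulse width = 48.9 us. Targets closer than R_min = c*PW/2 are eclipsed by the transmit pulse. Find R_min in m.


R_min = 3e8 * 48.9e-6 / 2 = 7335.0 m

7335.0 m


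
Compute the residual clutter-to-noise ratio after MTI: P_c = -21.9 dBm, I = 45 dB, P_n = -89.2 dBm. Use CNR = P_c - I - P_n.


CNR = -21.9 - 45 - (-89.2) = 22.3 dB

22.3 dB


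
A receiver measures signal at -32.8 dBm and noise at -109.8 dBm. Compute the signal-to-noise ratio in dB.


SNR = -32.8 - (-109.8) = 77.0 dB

77.0 dB


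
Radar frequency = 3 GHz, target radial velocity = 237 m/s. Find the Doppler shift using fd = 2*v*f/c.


fd = 2 * 237 * 3000000000.0 / 3e8 = 4740.0 Hz

4740.0 Hz


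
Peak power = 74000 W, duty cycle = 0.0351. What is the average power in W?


P_avg = 74000 * 0.0351 = 2597.4 W

2597.4 W


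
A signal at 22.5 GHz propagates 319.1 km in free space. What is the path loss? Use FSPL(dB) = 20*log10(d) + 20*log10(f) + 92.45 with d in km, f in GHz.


20*log10(319.1) = 50.08
20*log10(22.5) = 27.04
FSPL = 169.6 dB

169.6 dB


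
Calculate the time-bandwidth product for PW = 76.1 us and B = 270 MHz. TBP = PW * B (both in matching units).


TBP = 76.1 * 270 = 20547.0

20547.0


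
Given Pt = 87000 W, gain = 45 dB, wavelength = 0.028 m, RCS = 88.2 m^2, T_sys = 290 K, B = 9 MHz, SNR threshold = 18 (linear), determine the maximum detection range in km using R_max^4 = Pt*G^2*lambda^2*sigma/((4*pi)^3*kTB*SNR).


G_lin = 10^(45/10) = 31622.776602
R^4 = 87000 * 31622.776602^2 * 0.028^2 * 88.2 / ((4*pi)^3 * 1.38e-23 * 290 * 9000000.0 * 18)
R^4 = 4.67608e21 m^4
R_max = (4.67608e21)^(1/4) = 261499.3 m = 261.5 km

261.5 km


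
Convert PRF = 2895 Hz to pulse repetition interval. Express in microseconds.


PRI = 1/2895 = 0.0003454231 s = 345.4 us

345.4 us


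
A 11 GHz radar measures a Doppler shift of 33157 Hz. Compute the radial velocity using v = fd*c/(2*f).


v = 33157 * 3e8 / (2 * 11000000000.0) = 452.1 m/s

452.1 m/s


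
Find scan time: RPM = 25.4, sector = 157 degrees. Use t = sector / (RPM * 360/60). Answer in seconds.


t = 157 / (25.4 * 360) * 60 = 1.03 s

1.03 s


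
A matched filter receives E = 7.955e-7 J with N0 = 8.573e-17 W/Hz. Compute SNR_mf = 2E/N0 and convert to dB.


SNR_lin = 2 * 7.955e-7 / 8.573e-17 = 1.856e10
SNR_dB = 10*log10(1.856e10) = 102.7 dB

102.7 dB


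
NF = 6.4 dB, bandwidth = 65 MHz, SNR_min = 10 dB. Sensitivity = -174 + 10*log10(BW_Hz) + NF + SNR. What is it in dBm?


10*log10(65000000.0) = 78.13
S = -174 + 78.13 + 6.4 + 10 = -79.5 dBm

-79.5 dBm


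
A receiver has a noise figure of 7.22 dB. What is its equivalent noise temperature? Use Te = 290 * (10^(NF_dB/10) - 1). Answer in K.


NF_lin = 10^(7.22/10) = 5.272299
Te = 290 * (5.272299 - 1) = 1239.0 K

1239.0 K


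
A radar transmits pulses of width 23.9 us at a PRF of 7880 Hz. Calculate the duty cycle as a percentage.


DC = 23.9e-6 * 7880 * 100 = 18.83%

18.83%


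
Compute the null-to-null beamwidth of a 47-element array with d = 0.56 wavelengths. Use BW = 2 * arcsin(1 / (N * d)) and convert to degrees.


1/(N*d) = 1/(47*0.56) = 0.037994
BW = 2*arcsin(0.037994) = 4.4 degrees

4.4 degrees


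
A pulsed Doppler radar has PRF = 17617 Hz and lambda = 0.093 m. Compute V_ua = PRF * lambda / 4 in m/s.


V_ua = 17617 * 0.093 / 4 = 409.6 m/s

409.6 m/s


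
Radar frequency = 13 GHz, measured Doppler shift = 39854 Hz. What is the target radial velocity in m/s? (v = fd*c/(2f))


v = 39854 * 3e8 / (2 * 13000000000.0) = 459.9 m/s

459.9 m/s


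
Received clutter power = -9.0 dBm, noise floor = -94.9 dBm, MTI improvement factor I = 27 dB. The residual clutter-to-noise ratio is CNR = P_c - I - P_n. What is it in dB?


CNR = -9.0 - 27 - (-94.9) = 58.9 dB

58.9 dB


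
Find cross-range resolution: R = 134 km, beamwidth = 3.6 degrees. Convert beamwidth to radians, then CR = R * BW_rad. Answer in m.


BW_rad = 0.062831853
CR = 134000 * 0.062831853 = 8419.5 m

8419.5 m


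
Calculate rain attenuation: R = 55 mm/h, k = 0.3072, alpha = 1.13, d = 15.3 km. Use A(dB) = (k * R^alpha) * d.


gamma = 0.3072 * 55^1.13 = 28.446645 dB/km
A = 28.446645 * 15.3 = 435.23 dB

435.23 dB


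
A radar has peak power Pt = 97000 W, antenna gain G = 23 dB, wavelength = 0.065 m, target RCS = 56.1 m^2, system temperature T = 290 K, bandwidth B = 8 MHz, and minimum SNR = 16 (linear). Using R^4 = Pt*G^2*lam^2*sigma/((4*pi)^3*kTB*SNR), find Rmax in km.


G_lin = 10^(23/10) = 199.526231
R^4 = 97000 * 199.526231^2 * 0.065^2 * 56.1 / ((4*pi)^3 * 1.38e-23 * 290 * 8000000.0 * 16)
R^4 = 9.00419e17 m^4
R_max = (9.00419e17)^(1/4) = 30804.3 m = 30.8 km

30.8 km


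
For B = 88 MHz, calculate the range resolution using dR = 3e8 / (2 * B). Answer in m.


dR = 3e8 / (2 * 88000000.0) = 1.7 m

1.7 m


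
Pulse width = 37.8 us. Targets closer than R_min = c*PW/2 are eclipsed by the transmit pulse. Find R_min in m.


R_min = 3e8 * 37.8e-6 / 2 = 5670.0 m

5670.0 m


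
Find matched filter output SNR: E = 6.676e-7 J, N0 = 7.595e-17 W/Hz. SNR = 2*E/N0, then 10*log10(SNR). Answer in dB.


SNR_lin = 2 * 6.676e-7 / 7.595e-17 = 1.758e10
SNR_dB = 10*log10(1.758e10) = 102.5 dB

102.5 dB


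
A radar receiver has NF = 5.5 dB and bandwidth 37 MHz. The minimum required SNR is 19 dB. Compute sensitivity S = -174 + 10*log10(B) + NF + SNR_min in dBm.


10*log10(37000000.0) = 75.68
S = -174 + 75.68 + 5.5 + 19 = -73.8 dBm

-73.8 dBm


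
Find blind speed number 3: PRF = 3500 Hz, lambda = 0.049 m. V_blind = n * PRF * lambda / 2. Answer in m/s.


V_blind = 3 * 3500 * 0.049 / 2 = 257.3 m/s

257.3 m/s


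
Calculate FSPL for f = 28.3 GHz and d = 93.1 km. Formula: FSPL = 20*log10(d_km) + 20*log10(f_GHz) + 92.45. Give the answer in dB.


20*log10(93.1) = 39.38
20*log10(28.3) = 29.04
FSPL = 160.9 dB

160.9 dB


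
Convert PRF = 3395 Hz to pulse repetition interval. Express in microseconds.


PRI = 1/3395 = 0.0002945508 s = 294.6 us

294.6 us


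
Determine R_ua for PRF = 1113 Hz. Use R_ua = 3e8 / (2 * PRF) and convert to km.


R_ua = 3e8 / (2 * 1113) = 134770.9 m = 134.8 km

134.8 km


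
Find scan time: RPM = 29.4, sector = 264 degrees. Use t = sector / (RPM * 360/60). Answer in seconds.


t = 264 / (29.4 * 360) * 60 = 1.5 s

1.5 s


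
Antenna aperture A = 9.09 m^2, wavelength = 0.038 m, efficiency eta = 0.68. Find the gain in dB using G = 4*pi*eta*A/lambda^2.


G_linear = 4*pi*0.68*9.09/0.038^2 = 53791.72
G_dB = 10*log10(53791.72) = 47.3 dB

47.3 dB


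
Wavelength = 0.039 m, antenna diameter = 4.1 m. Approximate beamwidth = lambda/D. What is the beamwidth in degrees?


BW_rad = 0.039 / 4.1 = 0.009512
BW_deg = 0.55 degrees

0.55 degrees


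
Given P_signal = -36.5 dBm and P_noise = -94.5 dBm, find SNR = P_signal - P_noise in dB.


SNR = -36.5 - (-94.5) = 58.0 dB

58.0 dB


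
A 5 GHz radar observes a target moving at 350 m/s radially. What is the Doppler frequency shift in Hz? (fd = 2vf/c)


fd = 2 * 350 * 5000000000.0 / 3e8 = 11666.7 Hz

11666.7 Hz


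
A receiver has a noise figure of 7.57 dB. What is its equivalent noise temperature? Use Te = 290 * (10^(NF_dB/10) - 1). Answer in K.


NF_lin = 10^(7.57/10) = 5.714786
Te = 290 * (5.714786 - 1) = 1367.3 K

1367.3 K


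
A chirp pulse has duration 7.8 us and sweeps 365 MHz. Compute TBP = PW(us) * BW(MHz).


TBP = 7.8 * 365 = 2847.0

2847.0


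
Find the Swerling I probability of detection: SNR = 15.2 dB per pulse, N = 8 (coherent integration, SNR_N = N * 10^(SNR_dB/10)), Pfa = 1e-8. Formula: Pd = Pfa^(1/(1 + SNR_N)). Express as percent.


SNR_lin = 10^(15.2/10) = 33.11311
SNR_N = 8 * 33.11311 = 264.90488
1/(1 + SNR_N) = 1/265.90488 = 0.0037607
Pd = (1e-8)^0.0037607 = 0.93307
Pd = 93.3%

93.3%


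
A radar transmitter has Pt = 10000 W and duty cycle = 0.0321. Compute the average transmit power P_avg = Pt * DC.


P_avg = 10000 * 0.0321 = 321.0 W

321.0 W


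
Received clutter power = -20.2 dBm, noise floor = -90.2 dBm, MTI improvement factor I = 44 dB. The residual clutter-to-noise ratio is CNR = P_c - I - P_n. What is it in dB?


CNR = -20.2 - 44 - (-90.2) = 26.0 dB

26.0 dB


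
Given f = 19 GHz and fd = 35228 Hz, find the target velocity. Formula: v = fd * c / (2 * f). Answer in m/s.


v = 35228 * 3e8 / (2 * 19000000000.0) = 278.1 m/s

278.1 m/s


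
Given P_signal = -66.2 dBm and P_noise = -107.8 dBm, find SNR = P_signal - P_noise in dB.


SNR = -66.2 - (-107.8) = 41.6 dB

41.6 dB


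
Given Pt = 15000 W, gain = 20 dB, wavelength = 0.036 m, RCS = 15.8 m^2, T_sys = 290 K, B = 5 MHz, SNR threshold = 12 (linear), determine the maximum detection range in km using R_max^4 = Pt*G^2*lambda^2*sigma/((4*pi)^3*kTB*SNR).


G_lin = 10^(20/10) = 100.0
R^4 = 15000 * 100.0^2 * 0.036^2 * 15.8 / ((4*pi)^3 * 1.38e-23 * 290 * 5000000.0 * 12)
R^4 = 6.44608e15 m^4
R_max = (6.44608e15)^(1/4) = 8960.3 m = 9.0 km

9.0 km


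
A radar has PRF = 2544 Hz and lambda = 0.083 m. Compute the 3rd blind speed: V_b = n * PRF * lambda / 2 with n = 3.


V_blind = 3 * 2544 * 0.083 / 2 = 316.7 m/s

316.7 m/s
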